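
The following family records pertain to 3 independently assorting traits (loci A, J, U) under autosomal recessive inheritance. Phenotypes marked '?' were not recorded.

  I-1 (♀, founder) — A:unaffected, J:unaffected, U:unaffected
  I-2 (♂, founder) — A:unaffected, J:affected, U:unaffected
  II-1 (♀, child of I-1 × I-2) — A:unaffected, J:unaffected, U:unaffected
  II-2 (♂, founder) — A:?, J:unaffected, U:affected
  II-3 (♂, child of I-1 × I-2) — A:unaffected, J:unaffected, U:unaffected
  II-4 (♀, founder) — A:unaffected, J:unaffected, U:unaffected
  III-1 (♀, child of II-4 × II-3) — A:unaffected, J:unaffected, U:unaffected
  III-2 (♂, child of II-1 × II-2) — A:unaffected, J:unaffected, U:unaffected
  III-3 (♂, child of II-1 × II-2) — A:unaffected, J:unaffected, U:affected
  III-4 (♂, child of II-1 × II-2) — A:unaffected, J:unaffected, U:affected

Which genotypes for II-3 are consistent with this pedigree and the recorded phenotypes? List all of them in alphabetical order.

II-3 ∈ {AA Jj UU, AA Jj Uu, Aa Jj UU, Aa Jj Uu}

A/I-1 un ·: AA|Aa
A/I-2 un ·: AA|Aa
A/II-1 un I-1×I-2: AA|Aa
A/II-2 ? ·: AA|Aa|aa
A/II-3 un I-1×I-2: AA|Aa
A/II-4 un ·: AA|Aa
A/III-1 un II-4×II-3: AA|Aa
A/III-2 un II-1×II-2: AA|Aa
A/III-3 un II-1×II-2: AA|Aa
A/III-4 un II-1×II-2: AA|Aa
⇒ A over [I-1,I-2,II-1,II-2,II-3,II-4,III-1,III-2,III-3,III-4]: 597 consistent
J/I-1 un ·: JJ|Jj
J/I-2 aff ·: jj
J/II-1 un I-1×I-2: Jj
J/II-2 un ·: JJ|Jj
J/II-3 un I-1×I-2: Jj
J/II-4 un ·: JJ|Jj
J/III-1 un II-4×II-3: JJ|Jj
J/III-2 un II-1×II-2: JJ|Jj
J/III-3 un II-1×II-2: JJ|Jj
J/III-4 un II-1×II-2: JJ|Jj
⇒ J over [I-1,I-2,II-1,II-2,II-3,II-4,III-1,III-2,III-3,III-4]: 128 consistent
U/I-1 un ·: UU|Uu
U/I-2 un ·: UU|Uu
U/II-1 un I-1×I-2: Uu
U/II-2 aff ·: uu
U/II-3 un I-1×I-2: UU|Uu
U/II-4 un ·: UU|Uu
U/III-1 un II-4×II-3: UU|Uu
U/III-2 un II-1×II-2: Uu
U/III-3 aff II-1×II-2: uu
U/III-4 aff II-1×II-2: uu
⇒ U over [I-1,I-2,II-1,II-2,II-3,II-4,III-1,III-2,III-3,III-4]: 21 consistent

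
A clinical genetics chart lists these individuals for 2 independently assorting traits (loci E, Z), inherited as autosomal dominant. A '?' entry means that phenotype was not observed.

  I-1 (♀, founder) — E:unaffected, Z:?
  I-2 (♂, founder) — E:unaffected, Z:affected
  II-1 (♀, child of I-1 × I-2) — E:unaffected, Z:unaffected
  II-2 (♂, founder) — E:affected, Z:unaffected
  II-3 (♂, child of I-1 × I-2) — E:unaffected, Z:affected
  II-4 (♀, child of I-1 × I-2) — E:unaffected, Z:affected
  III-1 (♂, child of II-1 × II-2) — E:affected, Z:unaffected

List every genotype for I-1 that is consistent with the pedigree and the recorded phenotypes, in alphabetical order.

E/I-1 un ·: ee
E/I-2 un ·: ee
E/II-1 un I-1×I-2: ee
E/II-2 aff ·: Ee|EE
E/II-3 un I-1×I-2: ee
E/II-4 un I-1×I-2: ee
E/III-1 aff II-1×II-2: Ee
⇒ E over [I-1,I-2,II-1,II-2,II-3,II-4,III-1]: 2 consistent
Z/I-1 ? ·: zz|Zz
Z/I-2 aff ·: Zz
Z/II-1 un I-1×I-2: zz
Z/II-2 un ·: zz
Z/II-3 aff I-1×I-2: Zz|ZZ
Z/II-4 aff I-1×I-2: Zz|ZZ
Z/III-1 un II-1×II-2: zz
⇒ Z over [I-1,I-2,II-1,II-2,II-3,II-4,III-1]: 5 consistent

I-1 ∈ {ee Zz, ee zz}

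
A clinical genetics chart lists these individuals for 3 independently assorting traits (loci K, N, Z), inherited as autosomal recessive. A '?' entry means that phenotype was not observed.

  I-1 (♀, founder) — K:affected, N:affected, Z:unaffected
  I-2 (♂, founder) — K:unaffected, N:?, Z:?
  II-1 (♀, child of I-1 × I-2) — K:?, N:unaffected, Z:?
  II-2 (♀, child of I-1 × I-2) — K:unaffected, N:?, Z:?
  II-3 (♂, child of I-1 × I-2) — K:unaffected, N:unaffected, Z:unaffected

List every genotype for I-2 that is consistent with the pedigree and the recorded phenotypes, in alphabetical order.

I-2 ∈ {KK NN ZZ, KK NN Zz, KK NN zz, KK Nn ZZ, KK Nn Zz, KK Nn zz, Kk NN ZZ, Kk NN Zz, Kk NN zz, Kk Nn ZZ, Kk Nn Zz, Kk Nn zz}

K/I-1 aff ·: kk
K/I-2 un ·: KK|Kk
K/II-1 ? I-1×I-2: Kk|kk
K/II-2 un I-1×I-2: Kk
K/II-3 un I-1×I-2: Kk
⇒ K over [I-1,I-2,II-1,II-2,II-3]: 3 consistent
N/I-1 aff ·: nn
N/I-2 ? ·: NN|Nn
N/II-1 un I-1×I-2: Nn
N/II-2 ? I-1×I-2: Nn|nn
N/II-3 un I-1×I-2: Nn
⇒ N over [I-1,I-2,II-1,II-2,II-3]: 3 consistent
Z/I-1 un ·: ZZ|Zz
Z/I-2 ? ·: ZZ|Zz|zz
Z/II-1 ? I-1×I-2: ZZ|Zz|zz
Z/II-2 ? I-1×I-2: ZZ|Zz|zz
Z/II-3 un I-1×I-2: ZZ|Zz
⇒ Z over [I-1,I-2,II-1,II-2,II-3]: 40 consistent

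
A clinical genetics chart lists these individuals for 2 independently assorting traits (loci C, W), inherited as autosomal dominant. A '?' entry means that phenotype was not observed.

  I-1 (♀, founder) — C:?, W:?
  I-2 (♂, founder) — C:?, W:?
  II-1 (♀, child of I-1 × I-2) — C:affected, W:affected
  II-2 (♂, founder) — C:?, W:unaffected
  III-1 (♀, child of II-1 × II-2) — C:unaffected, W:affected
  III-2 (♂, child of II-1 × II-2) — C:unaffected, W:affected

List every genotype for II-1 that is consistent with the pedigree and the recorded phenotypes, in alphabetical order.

II-1 ∈ {Cc WW, Cc Ww}

C/I-1 ? ·: cc|Cc|CC
C/I-2 ? ·: cc|Cc|CC
C/II-1 aff I-1×I-2: Cc
C/II-2 ? ·: cc|Cc
C/III-1 un II-1×II-2: cc
C/III-2 un II-1×II-2: cc
⇒ C over [I-1,I-2,II-1,II-2,III-1,III-2]: 14 consistent
W/I-1 ? ·: ww|Ww|WW
W/I-2 ? ·: ww|Ww|WW
W/II-1 aff I-1×I-2: Ww|WW
W/II-2 un ·: ww
W/III-1 aff II-1×II-2: Ww
W/III-2 aff II-1×II-2: Ww
⇒ W over [I-1,I-2,II-1,II-2,III-1,III-2]: 11 consistent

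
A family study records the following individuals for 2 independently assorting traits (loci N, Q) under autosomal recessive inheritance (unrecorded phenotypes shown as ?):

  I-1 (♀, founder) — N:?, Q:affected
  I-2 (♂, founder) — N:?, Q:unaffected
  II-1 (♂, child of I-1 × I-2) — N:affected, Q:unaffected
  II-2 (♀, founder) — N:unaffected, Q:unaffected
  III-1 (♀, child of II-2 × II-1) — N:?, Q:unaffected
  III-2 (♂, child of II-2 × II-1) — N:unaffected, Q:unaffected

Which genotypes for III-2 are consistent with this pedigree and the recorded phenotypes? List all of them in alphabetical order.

N/I-1 ? ·: Nn|nn
N/I-2 ? ·: Nn|nn
N/II-1 aff I-1×I-2: nn
N/II-2 un ·: NN|Nn
N/III-1 ? II-2×II-1: Nn|nn
N/III-2 un II-2×II-1: Nn
⇒ N over [I-1,I-2,II-1,II-2,III-1,III-2]: 12 consistent
Q/I-1 aff ·: qq
Q/I-2 un ·: QQ|Qq
Q/II-1 un I-1×I-2: Qq
Q/II-2 un ·: QQ|Qq
Q/III-1 un II-2×II-1: QQ|Qq
Q/III-2 un II-2×II-1: QQ|Qq
⇒ Q over [I-1,I-2,II-1,II-2,III-1,III-2]: 16 consistent

III-2 ∈ {Nn QQ, Nn Qq}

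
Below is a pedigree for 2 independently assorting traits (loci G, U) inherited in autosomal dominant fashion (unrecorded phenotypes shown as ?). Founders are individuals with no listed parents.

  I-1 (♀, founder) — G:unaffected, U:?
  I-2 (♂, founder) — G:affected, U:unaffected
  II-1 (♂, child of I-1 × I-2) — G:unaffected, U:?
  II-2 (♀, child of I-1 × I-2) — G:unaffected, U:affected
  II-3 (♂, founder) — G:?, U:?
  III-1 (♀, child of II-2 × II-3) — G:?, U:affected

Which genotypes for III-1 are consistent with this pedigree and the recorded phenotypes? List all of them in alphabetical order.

G/I-1 un ·: gg
G/I-2 aff ·: Gg
G/II-1 un I-1×I-2: gg
G/II-2 un I-1×I-2: gg
G/II-3 ? ·: gg|Gg|GG
G/III-1 ? II-2×II-3: gg|Gg
⇒ G over [I-1,I-2,II-1,II-2,II-3,III-1]: 4 consistent
U/I-1 ? ·: Uu|UU
U/I-2 un ·: uu
U/II-1 ? I-1×I-2: uu|Uu
U/II-2 aff I-1×I-2: Uu
U/II-3 ? ·: uu|Uu|UU
U/III-1 aff II-2×II-3: Uu|UU
⇒ U over [I-1,I-2,II-1,II-2,II-3,III-1]: 15 consistent

III-1 ∈ {Gg UU, Gg Uu, gg UU, gg Uu}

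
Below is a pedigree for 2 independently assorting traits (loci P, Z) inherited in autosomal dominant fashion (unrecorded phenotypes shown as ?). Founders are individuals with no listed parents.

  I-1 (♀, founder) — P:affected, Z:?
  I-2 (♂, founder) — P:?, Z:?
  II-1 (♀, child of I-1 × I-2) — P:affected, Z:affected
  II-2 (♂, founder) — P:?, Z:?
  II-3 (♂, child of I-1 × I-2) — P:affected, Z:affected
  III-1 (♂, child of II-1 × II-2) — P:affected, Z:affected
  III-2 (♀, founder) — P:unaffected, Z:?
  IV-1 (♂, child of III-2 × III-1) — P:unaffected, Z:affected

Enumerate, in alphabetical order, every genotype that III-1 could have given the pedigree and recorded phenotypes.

III-1 ∈ {Pp ZZ, Pp Zz}

P/I-1 aff ·: Pp|PP
P/I-2 ? ·: pp|Pp|PP
P/II-1 aff I-1×I-2: Pp|PP
P/II-2 ? ·: pp|Pp|PP
P/II-3 aff I-1×I-2: Pp|PP
P/III-1 aff II-1×II-2: Pp
P/III-2 un ·: pp
P/IV-1 un III-2×III-1: pp
⇒ P over [I-1,I-2,II-1,II-2,II-3,III-1,III-2,IV-1]: 38 consistent
Z/I-1 ? ·: zz|Zz|ZZ
Z/I-2 ? ·: zz|Zz|ZZ
Z/II-1 aff I-1×I-2: Zz|ZZ
Z/II-2 ? ·: zz|Zz|ZZ
Z/II-3 aff I-1×I-2: Zz|ZZ
Z/III-1 aff II-1×II-2: Zz|ZZ
Z/III-2 ? ·: zz|Zz|ZZ
Z/IV-1 aff III-2×III-1: Zz|ZZ
⇒ Z over [I-1,I-2,II-1,II-2,II-3,III-1,III-2,IV-1]: 356 consistent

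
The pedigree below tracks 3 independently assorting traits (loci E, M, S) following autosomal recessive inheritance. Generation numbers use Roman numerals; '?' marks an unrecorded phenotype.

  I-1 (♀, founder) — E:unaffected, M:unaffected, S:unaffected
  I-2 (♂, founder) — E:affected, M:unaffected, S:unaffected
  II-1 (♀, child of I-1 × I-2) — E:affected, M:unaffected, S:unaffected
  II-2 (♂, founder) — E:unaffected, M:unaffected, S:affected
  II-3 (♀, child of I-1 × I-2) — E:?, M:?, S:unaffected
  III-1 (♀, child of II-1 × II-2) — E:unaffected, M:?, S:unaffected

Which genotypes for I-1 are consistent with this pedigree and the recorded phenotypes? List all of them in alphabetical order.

E/I-1 un ·: Ee
E/I-2 aff ·: ee
E/II-1 aff I-1×I-2: ee
E/II-2 un ·: EE|Ee
E/II-3 ? I-1×I-2: Ee|ee
E/III-1 un II-1×II-2: Ee
⇒ E over [I-1,I-2,II-1,II-2,II-3,III-1]: 4 consistent
M/I-1 un ·: MM|Mm
M/I-2 un ·: MM|Mm
M/II-1 un I-1×I-2: MM|Mm
M/II-2 un ·: MM|Mm
M/II-3 ? I-1×I-2: MM|Mm|mm
M/III-1 ? II-1×II-2: MM|Mm|mm
⇒ M over [I-1,I-2,II-1,II-2,II-3,III-1]: 59 consistent
S/I-1 un ·: SS|Ss
S/I-2 un ·: SS|Ss
S/II-1 un I-1×I-2: SS|Ss
S/II-2 aff ·: ss
S/II-3 un I-1×I-2: SS|Ss
S/III-1 un II-1×II-2: Ss
⇒ S over [I-1,I-2,II-1,II-2,II-3,III-1]: 13 consistent

I-1 ∈ {Ee MM SS, Ee MM Ss, Ee Mm SS, Ee Mm Ss}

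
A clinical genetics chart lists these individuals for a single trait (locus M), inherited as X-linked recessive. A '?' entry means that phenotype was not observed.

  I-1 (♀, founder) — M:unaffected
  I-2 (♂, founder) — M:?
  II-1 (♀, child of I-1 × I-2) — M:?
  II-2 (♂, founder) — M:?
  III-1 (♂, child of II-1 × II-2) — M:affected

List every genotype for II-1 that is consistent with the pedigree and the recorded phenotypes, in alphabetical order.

M/I-1 un ·: X^MX^M|X^MX^m
M/I-2 ? ·: X^MY|X^mY
M/II-1 ? I-1×I-2: X^MX^m|X^mX^m
M/II-2 ? ·: X^MY|X^mY
M/III-1 aff II-1×II-2: X^mY
⇒ M over [I-1,I-2,II-1,II-2,III-1]: 8 consistent

II-1 ∈ {X^MX^m, X^mX^m}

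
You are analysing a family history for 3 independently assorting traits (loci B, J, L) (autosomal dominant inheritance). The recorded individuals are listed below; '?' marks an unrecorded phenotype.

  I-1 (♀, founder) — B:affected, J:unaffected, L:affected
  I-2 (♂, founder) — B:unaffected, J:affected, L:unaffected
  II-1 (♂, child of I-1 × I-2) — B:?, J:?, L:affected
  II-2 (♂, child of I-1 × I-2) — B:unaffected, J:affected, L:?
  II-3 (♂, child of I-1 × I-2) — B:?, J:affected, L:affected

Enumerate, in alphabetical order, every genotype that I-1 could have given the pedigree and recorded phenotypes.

B/I-1 aff ·: Bb
B/I-2 un ·: bb
B/II-1 ? I-1×I-2: bb|Bb
B/II-2 un I-1×I-2: bb
B/II-3 ? I-1×I-2: bb|Bb
⇒ B over [I-1,I-2,II-1,II-2,II-3]: 4 consistent
J/I-1 un ·: jj
J/I-2 aff ·: Jj|JJ
J/II-1 ? I-1×I-2: jj|Jj
J/II-2 aff I-1×I-2: Jj
J/II-3 aff I-1×I-2: Jj
⇒ J over [I-1,I-2,II-1,II-2,II-3]: 3 consistent
L/I-1 aff ·: Ll|LL
L/I-2 un ·: ll
L/II-1 aff I-1×I-2: Ll
L/II-2 ? I-1×I-2: ll|Ll
L/II-3 aff I-1×I-2: Ll
⇒ L over [I-1,I-2,II-1,II-2,II-3]: 3 consistent

I-1 ∈ {Bb jj LL, Bb jj Ll}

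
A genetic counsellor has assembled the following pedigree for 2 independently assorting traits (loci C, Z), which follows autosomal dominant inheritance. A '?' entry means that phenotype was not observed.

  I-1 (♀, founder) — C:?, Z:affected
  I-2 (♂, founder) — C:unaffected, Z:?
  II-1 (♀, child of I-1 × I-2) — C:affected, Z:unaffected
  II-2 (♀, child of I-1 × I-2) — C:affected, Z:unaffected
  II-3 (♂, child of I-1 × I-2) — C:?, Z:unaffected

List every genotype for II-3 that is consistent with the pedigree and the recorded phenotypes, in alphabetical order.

II-3 ∈ {Cc zz, cc zz}

C/I-1 ? ·: Cc|CC
C/I-2 un ·: cc
C/II-1 aff I-1×I-2: Cc
C/II-2 aff I-1×I-2: Cc
C/II-3 ? I-1×I-2: cc|Cc
⇒ C over [I-1,I-2,II-1,II-2,II-3]: 3 consistent
Z/I-1 aff ·: Zz
Z/I-2 ? ·: zz|Zz
Z/II-1 un I-1×I-2: zz
Z/II-2 un I-1×I-2: zz
Z/II-3 un I-1×I-2: zz
⇒ Z over [I-1,I-2,II-1,II-2,II-3]: 2 consistent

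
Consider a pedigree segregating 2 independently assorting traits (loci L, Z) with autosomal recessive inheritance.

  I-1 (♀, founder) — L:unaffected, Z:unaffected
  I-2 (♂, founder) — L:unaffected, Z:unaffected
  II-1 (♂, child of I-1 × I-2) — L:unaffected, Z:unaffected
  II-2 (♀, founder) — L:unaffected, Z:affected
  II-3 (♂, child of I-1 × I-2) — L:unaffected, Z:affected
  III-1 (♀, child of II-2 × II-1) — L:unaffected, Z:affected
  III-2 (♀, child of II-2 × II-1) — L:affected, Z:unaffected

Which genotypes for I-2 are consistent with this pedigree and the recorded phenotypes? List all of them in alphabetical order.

L/I-1 un ·: LL|Ll
L/I-2 un ·: LL|Ll
L/II-1 un I-1×I-2: Ll
L/II-2 un ·: Ll
L/II-3 un I-1×I-2: LL|Ll
L/III-1 un II-2×II-1: LL|Ll
L/III-2 aff II-2×II-1: ll
⇒ L over [I-1,I-2,II-1,II-2,II-3,III-1,III-2]: 12 consistent
Z/I-1 un ·: Zz
Z/I-2 un ·: Zz
Z/II-1 un I-1×I-2: Zz
Z/II-2 aff ·: zz
Z/II-3 aff I-1×I-2: zz
Z/III-1 aff II-2×II-1: zz
Z/III-2 un II-2×II-1: Zz
⇒ Z over [I-1,I-2,II-1,II-2,II-3,III-1,III-2]: 1 consistent

I-2 ∈ {LL Zz, Ll Zz}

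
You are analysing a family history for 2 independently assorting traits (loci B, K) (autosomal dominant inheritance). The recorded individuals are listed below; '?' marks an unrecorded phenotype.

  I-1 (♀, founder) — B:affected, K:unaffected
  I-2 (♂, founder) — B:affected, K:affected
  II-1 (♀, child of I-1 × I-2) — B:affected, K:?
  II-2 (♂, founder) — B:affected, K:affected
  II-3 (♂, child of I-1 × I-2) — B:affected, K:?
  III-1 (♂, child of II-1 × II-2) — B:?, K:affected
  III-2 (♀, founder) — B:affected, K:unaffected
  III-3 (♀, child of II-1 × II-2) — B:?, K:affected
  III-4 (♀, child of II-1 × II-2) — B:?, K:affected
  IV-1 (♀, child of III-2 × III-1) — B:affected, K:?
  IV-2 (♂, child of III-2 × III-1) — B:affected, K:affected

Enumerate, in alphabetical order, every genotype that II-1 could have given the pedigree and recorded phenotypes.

B/I-1 aff ·: Bb|BB
B/I-2 aff ·: Bb|BB
B/II-1 aff I-1×I-2: Bb|BB
B/II-2 aff ·: Bb|BB
B/II-3 aff I-1×I-2: Bb|BB
B/III-1 ? II-1×II-2: bb|Bb|BB
B/III-2 aff ·: Bb|BB
B/III-3 ? II-1×II-2: bb|Bb|BB
B/III-4 ? II-1×II-2: bb|Bb|BB
B/IV-1 aff III-2×III-1: Bb|BB
B/IV-2 aff III-2×III-1: Bb|BB
⇒ B over [I-1,I-2,II-1,II-2,II-3,III-1,III-2,III-3,III-4,IV-1,IV-2]: 1521 consistent
K/I-1 un ·: kk
K/I-2 aff ·: Kk|KK
K/II-1 ? I-1×I-2: kk|Kk
K/II-2 aff ·: Kk|KK
K/II-3 ? I-1×I-2: kk|Kk
K/III-1 aff II-1×II-2: Kk|KK
K/III-2 un ·: kk
K/III-3 aff II-1×II-2: Kk|KK
K/III-4 aff II-1×II-2: Kk|KK
K/IV-1 ? III-2×III-1: kk|Kk
K/IV-2 aff III-2×III-1: Kk
⇒ K over [I-1,I-2,II-1,II-2,II-3,III-1,III-2,III-3,III-4,IV-1,IV-2]: 80 consistent

II-1 ∈ {BB Kk, BB kk, Bb Kk, Bb kk}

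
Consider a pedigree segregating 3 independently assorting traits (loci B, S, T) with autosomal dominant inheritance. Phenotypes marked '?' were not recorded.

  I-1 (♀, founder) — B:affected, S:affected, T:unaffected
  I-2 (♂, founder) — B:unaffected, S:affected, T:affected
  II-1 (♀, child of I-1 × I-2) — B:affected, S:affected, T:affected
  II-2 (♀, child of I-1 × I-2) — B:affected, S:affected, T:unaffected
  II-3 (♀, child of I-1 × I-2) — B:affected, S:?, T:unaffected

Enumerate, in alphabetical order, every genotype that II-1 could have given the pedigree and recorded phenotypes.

II-1 ∈ {Bb SS Tt, Bb Ss Tt}

B/I-1 aff ·: Bb|BB
B/I-2 un ·: bb
B/II-1 aff I-1×I-2: Bb
B/II-2 aff I-1×I-2: Bb
B/II-3 aff I-1×I-2: Bb
⇒ B over [I-1,I-2,II-1,II-2,II-3]: 2 consistent
S/I-1 aff ·: Ss|SS
S/I-2 aff ·: Ss|SS
S/II-1 aff I-1×I-2: Ss|SS
S/II-2 aff I-1×I-2: Ss|SS
S/II-3 ? I-1×I-2: ss|Ss|SS
⇒ S over [I-1,I-2,II-1,II-2,II-3]: 29 consistent
T/I-1 un ·: tt
T/I-2 aff ·: Tt
T/II-1 aff I-1×I-2: Tt
T/II-2 un I-1×I-2: tt
T/II-3 un I-1×I-2: tt
⇒ T over [I-1,I-2,II-1,II-2,II-3]: 1 consistent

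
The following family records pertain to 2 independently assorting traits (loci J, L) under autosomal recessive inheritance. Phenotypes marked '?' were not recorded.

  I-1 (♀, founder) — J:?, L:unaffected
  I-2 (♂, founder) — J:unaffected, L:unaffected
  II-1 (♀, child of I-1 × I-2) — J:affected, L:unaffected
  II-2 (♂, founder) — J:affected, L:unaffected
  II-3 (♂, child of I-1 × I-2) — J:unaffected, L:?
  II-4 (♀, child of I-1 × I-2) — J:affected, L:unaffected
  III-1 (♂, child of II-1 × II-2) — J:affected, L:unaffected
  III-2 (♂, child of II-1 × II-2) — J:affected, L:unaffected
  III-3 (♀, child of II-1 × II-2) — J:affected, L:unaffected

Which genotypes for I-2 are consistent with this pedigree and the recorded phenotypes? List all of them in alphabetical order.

I-2 ∈ {Jj LL, Jj Ll}

J/I-1 ? ·: Jj|jj
J/I-2 un ·: Jj
J/II-1 aff I-1×I-2: jj
J/II-2 aff ·: jj
J/II-3 un I-1×I-2: JJ|Jj
J/II-4 aff I-1×I-2: jj
J/III-1 aff II-1×II-2: jj
J/III-2 aff II-1×II-2: jj
J/III-3 aff II-1×II-2: jj
⇒ J over [I-1,I-2,II-1,II-2,II-3,II-4,III-1,III-2,III-3]: 3 consistent
L/I-1 un ·: LL|Ll
L/I-2 un ·: LL|Ll
L/II-1 un I-1×I-2: LL|Ll
L/II-2 un ·: LL|Ll
L/II-3 ? I-1×I-2: LL|Ll|ll
L/II-4 un I-1×I-2: LL|Ll
L/III-1 un II-1×II-2: LL|Ll
L/III-2 un II-1×II-2: LL|Ll
L/III-3 un II-1×II-2: LL|Ll
⇒ L over [I-1,I-2,II-1,II-2,II-3,II-4,III-1,III-2,III-3]: 359 consistent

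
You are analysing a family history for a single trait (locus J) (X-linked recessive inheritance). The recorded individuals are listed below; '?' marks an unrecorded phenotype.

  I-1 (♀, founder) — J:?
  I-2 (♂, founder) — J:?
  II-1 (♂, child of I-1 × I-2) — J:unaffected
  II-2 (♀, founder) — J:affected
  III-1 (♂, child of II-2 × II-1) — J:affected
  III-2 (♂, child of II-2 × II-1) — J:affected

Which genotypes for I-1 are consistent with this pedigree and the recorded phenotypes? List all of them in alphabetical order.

I-1 ∈ {X^JX^J, X^JX^j}

J/I-1 ? ·: X^JX^J|X^JX^j
J/I-2 ? ·: X^JY|X^jY
J/II-1 un I-1×I-2: X^JY
J/II-2 aff ·: X^jX^j
J/III-1 aff II-2×II-1: X^jY
J/III-2 aff II-2×II-1: X^jY
⇒ J over [I-1,I-2,II-1,II-2,III-1,III-2]: 4 consistent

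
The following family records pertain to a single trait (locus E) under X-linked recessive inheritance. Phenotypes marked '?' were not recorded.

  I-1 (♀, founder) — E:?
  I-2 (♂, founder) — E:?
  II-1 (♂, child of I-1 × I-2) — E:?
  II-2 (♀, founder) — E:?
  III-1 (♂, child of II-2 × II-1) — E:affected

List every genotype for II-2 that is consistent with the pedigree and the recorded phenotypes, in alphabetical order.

E/I-1 ? ·: X^EX^E|X^EX^e|X^eX^e
E/I-2 ? ·: X^EY|X^eY
E/II-1 ? I-1×I-2: X^EY|X^eY
E/II-2 ? ·: X^EX^e|X^eX^e
E/III-1 aff II-2×II-1: X^eY
⇒ E over [I-1,I-2,II-1,II-2,III-1]: 16 consistent

II-2 ∈ {X^EX^e, X^eX^e}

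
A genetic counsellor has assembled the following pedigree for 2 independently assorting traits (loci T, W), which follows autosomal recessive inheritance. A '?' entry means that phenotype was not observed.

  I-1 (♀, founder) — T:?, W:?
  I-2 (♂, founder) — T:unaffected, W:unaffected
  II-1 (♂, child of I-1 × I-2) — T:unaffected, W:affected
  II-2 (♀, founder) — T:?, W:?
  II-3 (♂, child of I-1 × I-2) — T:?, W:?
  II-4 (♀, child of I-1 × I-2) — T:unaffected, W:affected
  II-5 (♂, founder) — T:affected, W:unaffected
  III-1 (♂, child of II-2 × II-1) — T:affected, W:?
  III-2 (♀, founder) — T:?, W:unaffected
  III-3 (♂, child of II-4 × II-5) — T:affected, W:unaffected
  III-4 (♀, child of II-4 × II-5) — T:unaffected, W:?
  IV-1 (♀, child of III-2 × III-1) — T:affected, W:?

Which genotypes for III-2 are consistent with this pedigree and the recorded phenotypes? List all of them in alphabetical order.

III-2 ∈ {Tt WW, Tt Ww, tt WW, tt Ww}

T/I-1 ? ·: TT|Tt|tt
T/I-2 un ·: TT|Tt
T/II-1 un I-1×I-2: Tt
T/II-2 ? ·: Tt|tt
T/II-3 ? I-1×I-2: TT|Tt|tt
T/II-4 un I-1×I-2: Tt
T/II-5 aff ·: tt
T/III-1 aff II-2×II-1: tt
T/III-2 ? ·: Tt|tt
T/III-3 aff II-4×II-5: tt
T/III-4 un II-4×II-5: Tt
T/IV-1 aff III-2×III-1: tt
⇒ T over [I-1,I-2,II-1,II-2,II-3,II-4,II-5,III-1,III-2,III-3,III-4,IV-1]: 40 consistent
W/I-1 ? ·: Ww|ww
W/I-2 un ·: Ww
W/II-1 aff I-1×I-2: ww
W/II-2 ? ·: WW|Ww|ww
W/II-3 ? I-1×I-2: WW|Ww|ww
W/II-4 aff I-1×I-2: ww
W/II-5 un ·: WW|Ww
W/III-1 ? II-2×II-1: Ww|ww
W/III-2 un ·: WW|Ww
W/III-3 un II-4×II-5: Ww
W/III-4 ? II-4×II-5: Ww|ww
W/IV-1 ? III-2×III-1: WW|Ww|ww
⇒ W over [I-1,I-2,II-1,II-2,II-3,II-4,II-5,III-1,III-2,III-3,III-4,IV-1]: 240 consistent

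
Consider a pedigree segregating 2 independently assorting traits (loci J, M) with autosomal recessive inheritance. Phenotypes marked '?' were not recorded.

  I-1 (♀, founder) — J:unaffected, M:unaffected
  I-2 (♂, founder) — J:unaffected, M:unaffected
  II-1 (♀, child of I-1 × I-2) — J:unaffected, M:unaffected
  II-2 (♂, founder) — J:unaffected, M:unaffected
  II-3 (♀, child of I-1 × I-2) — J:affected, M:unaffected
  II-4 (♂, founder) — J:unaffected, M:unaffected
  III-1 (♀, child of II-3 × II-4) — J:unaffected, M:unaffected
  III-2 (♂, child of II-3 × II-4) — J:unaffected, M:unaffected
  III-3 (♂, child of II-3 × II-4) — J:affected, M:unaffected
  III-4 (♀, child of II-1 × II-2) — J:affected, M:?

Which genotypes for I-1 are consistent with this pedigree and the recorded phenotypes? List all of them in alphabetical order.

J/I-1 un ·: Jj
J/I-2 un ·: Jj
J/II-1 un I-1×I-2: Jj
J/II-2 un ·: Jj
J/II-3 aff I-1×I-2: jj
J/II-4 un ·: Jj
J/III-1 un II-3×II-4: Jj
J/III-2 un II-3×II-4: Jj
J/III-3 aff II-3×II-4: jj
J/III-4 aff II-1×II-2: jj
⇒ J over [I-1,I-2,II-1,II-2,II-3,II-4,III-1,III-2,III-3,III-4]: 1 consistent
M/I-1 un ·: MM|Mm
M/I-2 un ·: MM|Mm
M/II-1 un I-1×I-2: MM|Mm
M/II-2 un ·: MM|Mm
M/II-3 un I-1×I-2: MM|Mm
M/II-4 un ·: MM|Mm
M/III-1 un II-3×II-4: MM|Mm
M/III-2 un II-3×II-4: MM|Mm
M/III-3 un II-3×II-4: MM|Mm
M/III-4 ? II-1×II-2: MM|Mm|mm
⇒ M over [I-1,I-2,II-1,II-2,II-3,II-4,III-1,III-2,III-3,III-4]: 627 consistent

I-1 ∈ {Jj MM, Jj Mm}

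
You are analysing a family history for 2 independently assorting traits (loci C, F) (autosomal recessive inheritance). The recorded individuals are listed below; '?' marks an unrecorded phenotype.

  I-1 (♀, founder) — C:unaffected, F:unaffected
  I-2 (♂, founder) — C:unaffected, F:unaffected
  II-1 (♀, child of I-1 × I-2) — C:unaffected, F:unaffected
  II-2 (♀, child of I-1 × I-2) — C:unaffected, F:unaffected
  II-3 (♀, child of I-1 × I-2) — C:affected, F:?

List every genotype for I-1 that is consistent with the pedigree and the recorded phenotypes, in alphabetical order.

I-1 ∈ {Cc FF, Cc Ff}

C/I-1 un ·: Cc
C/I-2 un ·: Cc
C/II-1 un I-1×I-2: CC|Cc
C/II-2 un I-1×I-2: CC|Cc
C/II-3 aff I-1×I-2: cc
⇒ C over [I-1,I-2,II-1,II-2,II-3]: 4 consistent
F/I-1 un ·: FF|Ff
F/I-2 un ·: FF|Ff
F/II-1 un I-1×I-2: FF|Ff
F/II-2 un I-1×I-2: FF|Ff
F/II-3 ? I-1×I-2: FF|Ff|ff
⇒ F over [I-1,I-2,II-1,II-2,II-3]: 29 consistent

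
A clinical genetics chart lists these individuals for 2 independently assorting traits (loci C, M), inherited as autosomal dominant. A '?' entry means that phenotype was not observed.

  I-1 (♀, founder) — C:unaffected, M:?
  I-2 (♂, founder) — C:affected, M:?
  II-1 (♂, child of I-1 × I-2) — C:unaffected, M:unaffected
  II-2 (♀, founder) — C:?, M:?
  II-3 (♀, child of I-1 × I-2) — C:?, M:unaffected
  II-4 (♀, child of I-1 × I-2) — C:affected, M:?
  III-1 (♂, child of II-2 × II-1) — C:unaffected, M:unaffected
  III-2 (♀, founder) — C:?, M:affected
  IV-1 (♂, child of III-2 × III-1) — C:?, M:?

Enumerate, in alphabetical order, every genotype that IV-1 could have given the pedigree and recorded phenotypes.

C/I-1 un ·: cc
C/I-2 aff ·: Cc
C/II-1 un I-1×I-2: cc
C/II-2 ? ·: cc|Cc
C/II-3 ? I-1×I-2: cc|Cc
C/II-4 aff I-1×I-2: Cc
C/III-1 un II-2×II-1: cc
C/III-2 ? ·: cc|Cc|CC
C/IV-1 ? III-2×III-1: cc|Cc
⇒ C over [I-1,I-2,II-1,II-2,II-3,II-4,III-1,III-2,IV-1]: 16 consistent
M/I-1 ? ·: mm|Mm
M/I-2 ? ·: mm|Mm
M/II-1 un I-1×I-2: mm
M/II-2 ? ·: mm|Mm
M/II-3 un I-1×I-2: mm
M/II-4 ? I-1×I-2: mm|Mm|MM
M/III-1 un II-2×II-1: mm
M/III-2 aff ·: Mm|MM
M/IV-1 ? III-2×III-1: mm|Mm
⇒ M over [I-1,I-2,II-1,II-2,II-3,II-4,III-1,III-2,IV-1]: 48 consistent

IV-1 ∈ {Cc Mm, Cc mm, cc Mm, cc mm}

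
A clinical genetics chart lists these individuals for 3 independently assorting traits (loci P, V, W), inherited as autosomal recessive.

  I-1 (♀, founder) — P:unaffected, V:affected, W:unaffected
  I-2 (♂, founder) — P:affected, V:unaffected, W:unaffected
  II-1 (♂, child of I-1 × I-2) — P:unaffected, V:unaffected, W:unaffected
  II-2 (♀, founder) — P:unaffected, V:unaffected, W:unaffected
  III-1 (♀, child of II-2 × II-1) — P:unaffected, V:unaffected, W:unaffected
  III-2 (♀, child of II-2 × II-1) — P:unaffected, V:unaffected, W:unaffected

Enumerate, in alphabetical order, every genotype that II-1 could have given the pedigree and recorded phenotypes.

P/I-1 un ·: PP|Pp
P/I-2 aff ·: pp
P/II-1 un I-1×I-2: Pp
P/II-2 un ·: PP|Pp
P/III-1 un II-2×II-1: PP|Pp
P/III-2 un II-2×II-1: PP|Pp
⇒ P over [I-1,I-2,II-1,II-2,III-1,III-2]: 16 consistent
V/I-1 aff ·: vv
V/I-2 un ·: VV|Vv
V/II-1 un I-1×I-2: Vv
V/II-2 un ·: VV|Vv
V/III-1 un II-2×II-1: VV|Vv
V/III-2 un II-2×II-1: VV|Vv
⇒ V over [I-1,I-2,II-1,II-2,III-1,III-2]: 16 consistent
W/I-1 un ·: WW|Ww
W/I-2 un ·: WW|Ww
W/II-1 un I-1×I-2: WW|Ww
W/II-2 un ·: WW|Ww
W/III-1 un II-2×II-1: WW|Ww
W/III-2 un II-2×II-1: WW|Ww
⇒ W over [I-1,I-2,II-1,II-2,III-1,III-2]: 44 consistent

II-1 ∈ {Pp Vv WW, Pp Vv Ww}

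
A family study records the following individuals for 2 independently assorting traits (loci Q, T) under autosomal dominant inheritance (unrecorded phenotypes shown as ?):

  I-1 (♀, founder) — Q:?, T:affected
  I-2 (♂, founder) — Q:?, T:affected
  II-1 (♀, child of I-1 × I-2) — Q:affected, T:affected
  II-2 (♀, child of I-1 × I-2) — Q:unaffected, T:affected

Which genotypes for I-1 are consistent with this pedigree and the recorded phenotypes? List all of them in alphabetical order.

I-1 ∈ {Qq TT, Qq Tt, qq TT, qq Tt}

Q/I-1 ? ·: qq|Qq
Q/I-2 ? ·: qq|Qq
Q/II-1 aff I-1×I-2: Qq|QQ
Q/II-2 un I-1×I-2: qq
⇒ Q over [I-1,I-2,II-1,II-2]: 4 consistent
T/I-1 aff ·: Tt|TT
T/I-2 aff ·: Tt|TT
T/II-1 aff I-1×I-2: Tt|TT
T/II-2 aff I-1×I-2: Tt|TT
⇒ T over [I-1,I-2,II-1,II-2]: 13 consistent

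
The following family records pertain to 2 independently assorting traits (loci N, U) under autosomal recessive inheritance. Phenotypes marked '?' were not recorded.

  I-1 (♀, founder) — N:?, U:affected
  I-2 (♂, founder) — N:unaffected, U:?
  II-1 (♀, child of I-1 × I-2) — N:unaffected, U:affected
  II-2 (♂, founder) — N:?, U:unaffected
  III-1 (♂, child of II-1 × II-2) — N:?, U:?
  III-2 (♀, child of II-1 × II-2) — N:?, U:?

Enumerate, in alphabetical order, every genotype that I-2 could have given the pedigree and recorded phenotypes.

N/I-1 ? ·: NN|Nn|nn
N/I-2 un ·: NN|Nn
N/II-1 un I-1×I-2: NN|Nn
N/II-2 ? ·: NN|Nn|nn
N/III-1 ? II-1×II-2: NN|Nn|nn
N/III-2 ? II-1×II-2: NN|Nn|nn
⇒ N over [I-1,I-2,II-1,II-2,III-1,III-2]: 109 consistent
U/I-1 aff ·: uu
U/I-2 ? ·: Uu|uu
U/II-1 aff I-1×I-2: uu
U/II-2 un ·: UU|Uu
U/III-1 ? II-1×II-2: Uu|uu
U/III-2 ? II-1×II-2: Uu|uu
⇒ U over [I-1,I-2,II-1,II-2,III-1,III-2]: 10 consistent

I-2 ∈ {NN Uu, NN uu, Nn Uu, Nn uu}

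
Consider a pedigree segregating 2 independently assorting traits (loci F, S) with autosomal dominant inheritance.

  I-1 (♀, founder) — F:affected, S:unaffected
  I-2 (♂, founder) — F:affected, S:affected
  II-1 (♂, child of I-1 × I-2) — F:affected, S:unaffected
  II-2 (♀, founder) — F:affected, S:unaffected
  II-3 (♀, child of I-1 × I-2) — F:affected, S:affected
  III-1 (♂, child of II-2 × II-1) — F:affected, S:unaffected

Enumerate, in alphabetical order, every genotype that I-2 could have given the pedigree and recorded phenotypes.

F/I-1 aff ·: Ff|FF
F/I-2 aff ·: Ff|FF
F/II-1 aff I-1×I-2: Ff|FF
F/II-2 aff ·: Ff|FF
F/II-3 aff I-1×I-2: Ff|FF
F/III-1 aff II-2×II-1: Ff|FF
⇒ F over [I-1,I-2,II-1,II-2,II-3,III-1]: 45 consistent
S/I-1 un ·: ss
S/I-2 aff ·: Ss
S/II-1 un I-1×I-2: ss
S/II-2 un ·: ss
S/II-3 aff I-1×I-2: Ss
S/III-1 un II-2×II-1: ss
⇒ S over [I-1,I-2,II-1,II-2,II-3,III-1]: 1 consistent

I-2 ∈ {FF Ss, Ff Ss}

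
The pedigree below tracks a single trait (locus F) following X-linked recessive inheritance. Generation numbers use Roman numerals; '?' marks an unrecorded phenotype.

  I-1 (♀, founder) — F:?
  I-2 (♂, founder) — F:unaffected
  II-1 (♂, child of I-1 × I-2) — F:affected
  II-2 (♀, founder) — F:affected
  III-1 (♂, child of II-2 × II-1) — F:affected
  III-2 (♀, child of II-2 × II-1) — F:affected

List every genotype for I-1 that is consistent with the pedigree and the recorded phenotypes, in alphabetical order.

I-1 ∈ {X^FX^f, X^fX^f}

F/I-1 ? ·: X^FX^f|X^fX^f
F/I-2 un ·: X^FY
F/II-1 aff I-1×I-2: X^fY
F/II-2 aff ·: X^fX^f
F/III-1 aff II-2×II-1: X^fY
F/III-2 aff II-2×II-1: X^fX^f
⇒ F over [I-1,I-2,II-1,II-2,III-1,III-2]: 2 consistent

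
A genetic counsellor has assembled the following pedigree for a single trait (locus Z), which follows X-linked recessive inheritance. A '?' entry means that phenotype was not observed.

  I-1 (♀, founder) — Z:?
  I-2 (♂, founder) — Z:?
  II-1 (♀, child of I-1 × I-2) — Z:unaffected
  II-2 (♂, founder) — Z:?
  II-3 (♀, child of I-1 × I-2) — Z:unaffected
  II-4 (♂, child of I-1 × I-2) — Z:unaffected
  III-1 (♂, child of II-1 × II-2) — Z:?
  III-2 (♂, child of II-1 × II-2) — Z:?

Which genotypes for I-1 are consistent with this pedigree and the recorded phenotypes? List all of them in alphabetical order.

I-1 ∈ {X^ZX^Z, X^ZX^z}

Z/I-1 ? ·: X^ZX^Z|X^ZX^z
Z/I-2 ? ·: X^ZY|X^zY
Z/II-1 un I-1×I-2: X^ZX^Z|X^ZX^z
Z/II-2 ? ·: X^ZY|X^zY
Z/II-3 un I-1×I-2: X^ZX^Z|X^ZX^z
Z/II-4 un I-1×I-2: X^ZY
Z/III-1 ? II-1×II-2: X^ZY|X^zY
Z/III-2 ? II-1×II-2: X^ZY|X^zY
⇒ Z over [I-1,I-2,II-1,II-2,II-3,II-4,III-1,III-2]: 38 consistent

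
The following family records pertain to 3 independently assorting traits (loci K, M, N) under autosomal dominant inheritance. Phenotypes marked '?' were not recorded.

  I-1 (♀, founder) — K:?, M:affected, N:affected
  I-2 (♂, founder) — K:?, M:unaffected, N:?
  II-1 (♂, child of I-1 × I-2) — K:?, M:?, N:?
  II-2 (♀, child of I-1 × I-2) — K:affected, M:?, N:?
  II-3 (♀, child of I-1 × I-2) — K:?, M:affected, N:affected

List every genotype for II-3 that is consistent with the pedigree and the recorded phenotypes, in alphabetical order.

K/I-1 ? ·: kk|Kk|KK
K/I-2 ? ·: kk|Kk|KK
K/II-1 ? I-1×I-2: kk|Kk|KK
K/II-2 aff I-1×I-2: Kk|KK
K/II-3 ? I-1×I-2: kk|Kk|KK
⇒ K over [I-1,I-2,II-1,II-2,II-3]: 45 consistent
M/I-1 aff ·: Mm|MM
M/I-2 un ·: mm
M/II-1 ? I-1×I-2: mm|Mm
M/II-2 ? I-1×I-2: mm|Mm
M/II-3 aff I-1×I-2: Mm
⇒ M over [I-1,I-2,II-1,II-2,II-3]: 5 consistent
N/I-1 aff ·: Nn|NN
N/I-2 ? ·: nn|Nn|NN
N/II-1 ? I-1×I-2: nn|Nn|NN
N/II-2 ? I-1×I-2: nn|Nn|NN
N/II-3 aff I-1×I-2: Nn|NN
⇒ N over [I-1,I-2,II-1,II-2,II-3]: 40 consistent

II-3 ∈ {KK Mm NN, KK Mm Nn, Kk Mm NN, Kk Mm Nn, kk Mm NN, kk Mm Nn}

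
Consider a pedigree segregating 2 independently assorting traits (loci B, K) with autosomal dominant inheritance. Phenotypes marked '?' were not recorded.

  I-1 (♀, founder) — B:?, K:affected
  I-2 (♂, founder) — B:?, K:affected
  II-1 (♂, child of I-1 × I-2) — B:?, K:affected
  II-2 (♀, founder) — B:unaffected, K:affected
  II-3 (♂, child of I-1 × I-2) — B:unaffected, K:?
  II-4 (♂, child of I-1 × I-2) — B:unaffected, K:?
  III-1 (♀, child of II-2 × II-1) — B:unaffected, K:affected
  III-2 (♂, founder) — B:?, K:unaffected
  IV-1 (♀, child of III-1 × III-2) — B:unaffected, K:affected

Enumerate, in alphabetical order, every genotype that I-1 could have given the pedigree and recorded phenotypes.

I-1 ∈ {Bb KK, Bb Kk, bb KK, bb Kk}

B/I-1 ? ·: bb|Bb
B/I-2 ? ·: bb|Bb
B/II-1 ? I-1×I-2: bb|Bb
B/II-2 un ·: bb
B/II-3 un I-1×I-2: bb
B/II-4 un I-1×I-2: bb
B/III-1 un II-2×II-1: bb
B/III-2 ? ·: bb|Bb
B/IV-1 un III-1×III-2: bb
⇒ B over [I-1,I-2,II-1,II-2,II-3,II-4,III-1,III-2,IV-1]: 14 consistent
K/I-1 aff ·: Kk|KK
K/I-2 aff ·: Kk|KK
K/II-1 aff I-1×I-2: Kk|KK
K/II-2 aff ·: Kk|KK
K/II-3 ? I-1×I-2: kk|Kk|KK
K/II-4 ? I-1×I-2: kk|Kk|KK
K/III-1 aff II-2×II-1: Kk|KK
K/III-2 un ·: kk
K/IV-1 aff III-1×III-2: Kk
⇒ K over [I-1,I-2,II-1,II-2,II-3,II-4,III-1,III-2,IV-1]: 122 consistent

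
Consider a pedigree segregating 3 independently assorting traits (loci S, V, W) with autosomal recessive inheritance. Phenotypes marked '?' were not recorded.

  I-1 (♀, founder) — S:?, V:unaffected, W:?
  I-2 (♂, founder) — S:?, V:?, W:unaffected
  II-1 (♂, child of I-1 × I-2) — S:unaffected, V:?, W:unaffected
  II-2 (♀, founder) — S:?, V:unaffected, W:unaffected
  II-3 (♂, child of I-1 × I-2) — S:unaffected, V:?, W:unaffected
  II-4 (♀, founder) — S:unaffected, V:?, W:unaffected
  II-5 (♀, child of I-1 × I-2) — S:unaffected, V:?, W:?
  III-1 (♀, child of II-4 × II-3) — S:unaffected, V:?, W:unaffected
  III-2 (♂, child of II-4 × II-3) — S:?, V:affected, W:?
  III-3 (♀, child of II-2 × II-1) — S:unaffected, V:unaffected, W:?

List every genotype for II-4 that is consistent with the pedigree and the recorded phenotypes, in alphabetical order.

S/I-1 ? ·: SS|Ss|ss
S/I-2 ? ·: SS|Ss|ss
S/II-1 un I-1×I-2: SS|Ss
S/II-2 ? ·: SS|Ss|ss
S/II-3 un I-1×I-2: SS|Ss
S/II-4 un ·: SS|Ss
S/II-5 un I-1×I-2: SS|Ss
S/III-1 un II-4×II-3: SS|Ss
S/III-2 ? II-4×II-3: SS|Ss|ss
S/III-3 un II-2×II-1: SS|Ss
⇒ S over [I-1,I-2,II-1,II-2,II-3,II-4,II-5,III-1,III-2,III-3]: 1030 consistent
V/I-1 un ·: VV|Vv
V/I-2 ? ·: VV|Vv|vv
V/II-1 ? I-1×I-2: VV|Vv|vv
V/II-2 un ·: VV|Vv
V/II-3 ? I-1×I-2: Vv|vv
V/II-4 ? ·: Vv|vv
V/II-5 ? I-1×I-2: VV|Vv|vv
V/III-1 ? II-4×II-3: VV|Vv|vv
V/III-2 aff II-4×II-3: vv
V/III-3 un II-2×II-1: VV|Vv
⇒ V over [I-1,I-2,II-1,II-2,II-3,II-4,II-5,III-1,III-2,III-3]: 472 consistent
W/I-1 ? ·: WW|Ww|ww
W/I-2 un ·: WW|Ww
W/II-1 un I-1×I-2: WW|Ww
W/II-2 un ·: WW|Ww
W/II-3 un I-1×I-2: WW|Ww
W/II-4 un ·: WW|Ww
W/II-5 ? I-1×I-2: WW|Ww|ww
W/III-1 un II-4×II-3: WW|Ww
W/III-2 ? II-4×II-3: WW|Ww|ww
W/III-3 ? II-2×II-1: WW|Ww|ww
⇒ W over [I-1,I-2,II-1,II-2,II-3,II-4,II-5,III-1,III-2,III-3]: 1005 consistent

II-4 ∈ {SS Vv WW, SS Vv Ww, SS vv WW, SS vv Ww, Ss Vv WW, Ss Vv Ww, Ss vv WW, Ss vv Ww}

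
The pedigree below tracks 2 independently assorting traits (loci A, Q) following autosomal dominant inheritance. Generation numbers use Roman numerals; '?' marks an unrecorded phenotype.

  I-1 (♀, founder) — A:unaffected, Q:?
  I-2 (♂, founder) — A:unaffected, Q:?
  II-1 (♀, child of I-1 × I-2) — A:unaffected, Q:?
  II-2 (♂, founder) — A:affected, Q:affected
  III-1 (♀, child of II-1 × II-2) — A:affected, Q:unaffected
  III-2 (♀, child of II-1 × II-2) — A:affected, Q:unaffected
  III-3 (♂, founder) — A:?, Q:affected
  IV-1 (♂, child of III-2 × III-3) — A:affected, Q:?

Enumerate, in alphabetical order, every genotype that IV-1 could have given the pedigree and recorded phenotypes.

A/I-1 un ·: aa
A/I-2 un ·: aa
A/II-1 un I-1×I-2: aa
A/II-2 aff ·: Aa|AA
A/III-1 aff II-1×II-2: Aa
A/III-2 aff II-1×II-2: Aa
A/III-3 ? ·: aa|Aa|AA
A/IV-1 aff III-2×III-3: Aa|AA
⇒ A over [I-1,I-2,II-1,II-2,III-1,III-2,III-3,IV-1]: 10 consistent
Q/I-1 ? ·: qq|Qq|QQ
Q/I-2 ? ·: qq|Qq|QQ
Q/II-1 ? I-1×I-2: qq|Qq
Q/II-2 aff ·: Qq
Q/III-1 un II-1×II-2: qq
Q/III-2 un II-1×II-2: qq
Q/III-3 aff ·: Qq|QQ
Q/IV-1 ? III-2×III-3: qq|Qq
⇒ Q over [I-1,I-2,II-1,II-2,III-1,III-2,III-3,IV-1]: 33 consistent

IV-1 ∈ {AA Qq, AA qq, Aa Qq, Aa qq}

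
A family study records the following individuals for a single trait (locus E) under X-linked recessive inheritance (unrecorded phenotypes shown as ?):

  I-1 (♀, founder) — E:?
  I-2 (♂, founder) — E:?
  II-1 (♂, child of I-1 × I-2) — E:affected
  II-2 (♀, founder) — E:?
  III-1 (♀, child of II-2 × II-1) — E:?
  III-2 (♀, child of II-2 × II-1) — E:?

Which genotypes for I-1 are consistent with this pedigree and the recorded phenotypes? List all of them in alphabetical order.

I-1 ∈ {X^EX^e, X^eX^e}

E/I-1 ? ·: X^EX^e|X^eX^e
E/I-2 ? ·: X^EY|X^eY
E/II-1 aff I-1×I-2: X^eY
E/II-2 ? ·: X^EX^E|X^EX^e|X^eX^e
E/III-1 ? II-2×II-1: X^EX^e|X^eX^e
E/III-2 ? II-2×II-1: X^EX^e|X^eX^e
⇒ E over [I-1,I-2,II-1,II-2,III-1,III-2]: 24 consistent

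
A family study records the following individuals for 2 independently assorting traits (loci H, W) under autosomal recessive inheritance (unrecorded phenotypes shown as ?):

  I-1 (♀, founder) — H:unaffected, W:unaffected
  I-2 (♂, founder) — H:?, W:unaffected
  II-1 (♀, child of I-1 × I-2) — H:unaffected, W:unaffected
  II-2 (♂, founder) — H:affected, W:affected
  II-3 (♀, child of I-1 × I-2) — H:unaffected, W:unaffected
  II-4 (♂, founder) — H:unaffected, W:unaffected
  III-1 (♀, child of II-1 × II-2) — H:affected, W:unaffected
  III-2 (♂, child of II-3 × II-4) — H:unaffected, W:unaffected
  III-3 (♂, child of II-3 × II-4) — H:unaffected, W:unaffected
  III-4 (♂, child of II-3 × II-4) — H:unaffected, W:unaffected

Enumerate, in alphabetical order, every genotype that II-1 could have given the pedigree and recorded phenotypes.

II-1 ∈ {Hh WW, Hh Ww}

H/I-1 un ·: HH|Hh
H/I-2 ? ·: HH|Hh|hh
H/II-1 un I-1×I-2: Hh
H/II-2 aff ·: hh
H/II-3 un I-1×I-2: HH|Hh
H/II-4 un ·: HH|Hh
H/III-1 aff II-1×II-2: hh
H/III-2 un II-3×II-4: HH|Hh
H/III-3 un II-3×II-4: HH|Hh
H/III-4 un II-3×II-4: HH|Hh
⇒ H over [I-1,I-2,II-1,II-2,II-3,II-4,III-1,III-2,III-3,III-4]: 107 consistent
W/I-1 un ·: WW|Ww
W/I-2 un ·: WW|Ww
W/II-1 un I-1×I-2: WW|Ww
W/II-2 aff ·: ww
W/II-3 un I-1×I-2: WW|Ww
W/II-4 un ·: WW|Ww
W/III-1 un II-1×II-2: Ww
W/III-2 un II-3×II-4: WW|Ww
W/III-3 un II-3×II-4: WW|Ww
W/III-4 un II-3×II-4: WW|Ww
⇒ W over [I-1,I-2,II-1,II-2,II-3,II-4,III-1,III-2,III-3,III-4]: 159 consistent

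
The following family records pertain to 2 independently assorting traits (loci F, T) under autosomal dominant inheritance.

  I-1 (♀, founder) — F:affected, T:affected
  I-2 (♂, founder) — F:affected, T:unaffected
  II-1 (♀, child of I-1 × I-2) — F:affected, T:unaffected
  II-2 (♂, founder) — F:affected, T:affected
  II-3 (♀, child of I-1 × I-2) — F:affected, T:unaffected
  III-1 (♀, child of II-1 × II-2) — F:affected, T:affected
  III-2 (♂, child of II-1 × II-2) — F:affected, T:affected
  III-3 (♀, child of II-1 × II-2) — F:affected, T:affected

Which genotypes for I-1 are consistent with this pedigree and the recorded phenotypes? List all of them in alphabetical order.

I-1 ∈ {FF Tt, Ff Tt}

F/I-1 aff ·: Ff|FF
F/I-2 aff ·: Ff|FF
F/II-1 aff I-1×I-2: Ff|FF
F/II-2 aff ·: Ff|FF
F/II-3 aff I-1×I-2: Ff|FF
F/III-1 aff II-1×II-2: Ff|FF
F/III-2 aff II-1×II-2: Ff|FF
F/III-3 aff II-1×II-2: Ff|FF
⇒ F over [I-1,I-2,II-1,II-2,II-3,III-1,III-2,III-3]: 159 consistent
T/I-1 aff ·: Tt
T/I-2 un ·: tt
T/II-1 un I-1×I-2: tt
T/II-2 aff ·: Tt|TT
T/II-3 un I-1×I-2: tt
T/III-1 aff II-1×II-2: Tt
T/III-2 aff II-1×II-2: Tt
T/III-3 aff II-1×II-2: Tt
⇒ T over [I-1,I-2,II-1,II-2,II-3,III-1,III-2,III-3]: 2 consistent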